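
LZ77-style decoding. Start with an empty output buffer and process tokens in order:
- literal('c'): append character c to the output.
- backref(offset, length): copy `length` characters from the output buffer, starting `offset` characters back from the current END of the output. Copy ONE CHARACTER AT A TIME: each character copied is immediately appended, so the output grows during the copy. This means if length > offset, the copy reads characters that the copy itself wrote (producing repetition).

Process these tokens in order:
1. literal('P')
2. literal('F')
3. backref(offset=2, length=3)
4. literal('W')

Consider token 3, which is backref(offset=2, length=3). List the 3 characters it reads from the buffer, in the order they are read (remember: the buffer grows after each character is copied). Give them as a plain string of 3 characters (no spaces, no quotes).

Token 1: literal('P'). Output: "P"
Token 2: literal('F'). Output: "PF"
Token 3: backref(off=2, len=3). Buffer before: "PF" (len 2)
  byte 1: read out[0]='P', append. Buffer now: "PFP"
  byte 2: read out[1]='F', append. Buffer now: "PFPF"
  byte 3: read out[2]='P', append. Buffer now: "PFPFP"

Answer: PFP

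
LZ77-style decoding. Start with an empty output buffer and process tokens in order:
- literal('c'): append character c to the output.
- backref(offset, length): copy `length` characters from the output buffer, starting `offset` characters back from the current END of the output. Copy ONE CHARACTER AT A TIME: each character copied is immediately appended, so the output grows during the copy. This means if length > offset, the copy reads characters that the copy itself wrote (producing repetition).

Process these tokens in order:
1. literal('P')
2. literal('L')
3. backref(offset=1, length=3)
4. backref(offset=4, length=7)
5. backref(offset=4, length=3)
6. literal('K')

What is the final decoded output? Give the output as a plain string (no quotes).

Answer: PLLLLLLLLLLLLLLK

Derivation:
Token 1: literal('P'). Output: "P"
Token 2: literal('L'). Output: "PL"
Token 3: backref(off=1, len=3) (overlapping!). Copied 'LLL' from pos 1. Output: "PLLLL"
Token 4: backref(off=4, len=7) (overlapping!). Copied 'LLLLLLL' from pos 1. Output: "PLLLLLLLLLLL"
Token 5: backref(off=4, len=3). Copied 'LLL' from pos 8. Output: "PLLLLLLLLLLLLLL"
Token 6: literal('K'). Output: "PLLLLLLLLLLLLLLK"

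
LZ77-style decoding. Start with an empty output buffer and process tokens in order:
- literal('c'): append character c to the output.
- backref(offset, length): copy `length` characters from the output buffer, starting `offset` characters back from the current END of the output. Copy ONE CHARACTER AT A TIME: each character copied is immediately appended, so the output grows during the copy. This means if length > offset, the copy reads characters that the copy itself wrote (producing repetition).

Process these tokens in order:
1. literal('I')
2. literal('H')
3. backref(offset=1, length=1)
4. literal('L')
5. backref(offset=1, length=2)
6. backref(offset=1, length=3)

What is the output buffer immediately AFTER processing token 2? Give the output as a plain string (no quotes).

Token 1: literal('I'). Output: "I"
Token 2: literal('H'). Output: "IH"

Answer: IH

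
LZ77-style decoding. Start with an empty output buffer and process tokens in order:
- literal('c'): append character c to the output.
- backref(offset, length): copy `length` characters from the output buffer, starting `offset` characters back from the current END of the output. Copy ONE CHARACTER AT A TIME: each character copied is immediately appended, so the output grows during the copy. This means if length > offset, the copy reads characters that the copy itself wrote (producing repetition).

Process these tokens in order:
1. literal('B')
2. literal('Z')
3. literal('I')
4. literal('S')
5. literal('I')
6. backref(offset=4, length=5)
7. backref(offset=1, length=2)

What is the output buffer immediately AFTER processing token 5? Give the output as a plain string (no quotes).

Answer: BZISI

Derivation:
Token 1: literal('B'). Output: "B"
Token 2: literal('Z'). Output: "BZ"
Token 3: literal('I'). Output: "BZI"
Token 4: literal('S'). Output: "BZIS"
Token 5: literal('I'). Output: "BZISI"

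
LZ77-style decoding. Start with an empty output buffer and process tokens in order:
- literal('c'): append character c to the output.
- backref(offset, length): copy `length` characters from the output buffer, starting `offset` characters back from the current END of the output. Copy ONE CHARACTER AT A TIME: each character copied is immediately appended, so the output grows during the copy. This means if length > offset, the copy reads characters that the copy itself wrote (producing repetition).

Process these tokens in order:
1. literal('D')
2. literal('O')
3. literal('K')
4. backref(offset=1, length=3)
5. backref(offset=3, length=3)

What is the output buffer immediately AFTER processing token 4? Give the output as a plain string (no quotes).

Token 1: literal('D'). Output: "D"
Token 2: literal('O'). Output: "DO"
Token 3: literal('K'). Output: "DOK"
Token 4: backref(off=1, len=3) (overlapping!). Copied 'KKK' from pos 2. Output: "DOKKKK"

Answer: DOKKKK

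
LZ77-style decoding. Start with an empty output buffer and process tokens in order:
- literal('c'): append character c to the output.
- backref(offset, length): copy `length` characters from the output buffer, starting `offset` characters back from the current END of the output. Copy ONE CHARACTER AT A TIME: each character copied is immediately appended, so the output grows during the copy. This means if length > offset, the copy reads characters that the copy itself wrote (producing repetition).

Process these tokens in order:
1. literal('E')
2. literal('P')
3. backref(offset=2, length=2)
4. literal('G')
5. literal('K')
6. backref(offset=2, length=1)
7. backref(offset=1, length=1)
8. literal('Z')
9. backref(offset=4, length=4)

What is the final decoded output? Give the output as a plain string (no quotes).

Token 1: literal('E'). Output: "E"
Token 2: literal('P'). Output: "EP"
Token 3: backref(off=2, len=2). Copied 'EP' from pos 0. Output: "EPEP"
Token 4: literal('G'). Output: "EPEPG"
Token 5: literal('K'). Output: "EPEPGK"
Token 6: backref(off=2, len=1). Copied 'G' from pos 4. Output: "EPEPGKG"
Token 7: backref(off=1, len=1). Copied 'G' from pos 6. Output: "EPEPGKGG"
Token 8: literal('Z'). Output: "EPEPGKGGZ"
Token 9: backref(off=4, len=4). Copied 'KGGZ' from pos 5. Output: "EPEPGKGGZKGGZ"

Answer: EPEPGKGGZKGGZ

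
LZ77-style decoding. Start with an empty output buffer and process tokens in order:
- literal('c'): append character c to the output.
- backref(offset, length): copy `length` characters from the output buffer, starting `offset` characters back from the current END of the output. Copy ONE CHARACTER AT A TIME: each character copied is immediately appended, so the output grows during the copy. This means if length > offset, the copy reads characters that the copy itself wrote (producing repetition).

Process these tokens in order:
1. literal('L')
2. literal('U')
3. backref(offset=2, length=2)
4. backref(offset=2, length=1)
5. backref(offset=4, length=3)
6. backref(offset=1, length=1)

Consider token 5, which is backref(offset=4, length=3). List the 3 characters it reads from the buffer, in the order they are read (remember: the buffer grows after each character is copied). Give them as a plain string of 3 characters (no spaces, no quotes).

Answer: ULU

Derivation:
Token 1: literal('L'). Output: "L"
Token 2: literal('U'). Output: "LU"
Token 3: backref(off=2, len=2). Copied 'LU' from pos 0. Output: "LULU"
Token 4: backref(off=2, len=1). Copied 'L' from pos 2. Output: "LULUL"
Token 5: backref(off=4, len=3). Buffer before: "LULUL" (len 5)
  byte 1: read out[1]='U', append. Buffer now: "LULULU"
  byte 2: read out[2]='L', append. Buffer now: "LULULUL"
  byte 3: read out[3]='U', append. Buffer now: "LULULULU"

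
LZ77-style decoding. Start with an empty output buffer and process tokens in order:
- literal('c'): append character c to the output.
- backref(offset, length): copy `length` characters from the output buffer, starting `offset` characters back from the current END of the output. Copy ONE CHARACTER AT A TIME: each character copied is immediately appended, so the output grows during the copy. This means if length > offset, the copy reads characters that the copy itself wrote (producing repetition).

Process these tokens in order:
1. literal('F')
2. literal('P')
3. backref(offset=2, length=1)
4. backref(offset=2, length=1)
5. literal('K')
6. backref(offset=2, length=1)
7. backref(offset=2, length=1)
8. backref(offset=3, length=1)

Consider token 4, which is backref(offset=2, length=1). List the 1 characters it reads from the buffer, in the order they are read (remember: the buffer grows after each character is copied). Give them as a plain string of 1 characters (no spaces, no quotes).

Token 1: literal('F'). Output: "F"
Token 2: literal('P'). Output: "FP"
Token 3: backref(off=2, len=1). Copied 'F' from pos 0. Output: "FPF"
Token 4: backref(off=2, len=1). Buffer before: "FPF" (len 3)
  byte 1: read out[1]='P', append. Buffer now: "FPFP"

Answer: P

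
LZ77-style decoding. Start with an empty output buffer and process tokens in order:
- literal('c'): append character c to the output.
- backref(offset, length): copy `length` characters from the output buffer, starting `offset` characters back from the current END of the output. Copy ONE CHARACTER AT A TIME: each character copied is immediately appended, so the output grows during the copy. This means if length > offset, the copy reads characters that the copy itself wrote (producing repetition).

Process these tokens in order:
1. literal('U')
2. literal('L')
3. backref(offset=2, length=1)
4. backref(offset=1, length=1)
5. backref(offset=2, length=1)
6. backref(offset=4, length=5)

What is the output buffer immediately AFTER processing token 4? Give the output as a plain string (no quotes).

Token 1: literal('U'). Output: "U"
Token 2: literal('L'). Output: "UL"
Token 3: backref(off=2, len=1). Copied 'U' from pos 0. Output: "ULU"
Token 4: backref(off=1, len=1). Copied 'U' from pos 2. Output: "ULUU"

Answer: ULUU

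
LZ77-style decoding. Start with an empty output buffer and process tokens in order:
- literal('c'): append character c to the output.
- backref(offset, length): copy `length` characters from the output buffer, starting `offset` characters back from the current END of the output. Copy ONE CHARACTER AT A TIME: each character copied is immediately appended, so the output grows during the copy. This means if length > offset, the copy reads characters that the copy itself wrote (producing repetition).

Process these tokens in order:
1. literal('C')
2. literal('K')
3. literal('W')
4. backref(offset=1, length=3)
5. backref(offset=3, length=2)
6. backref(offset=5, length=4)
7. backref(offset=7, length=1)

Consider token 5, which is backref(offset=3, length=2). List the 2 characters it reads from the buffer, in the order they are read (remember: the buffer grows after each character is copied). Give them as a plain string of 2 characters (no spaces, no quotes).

Token 1: literal('C'). Output: "C"
Token 2: literal('K'). Output: "CK"
Token 3: literal('W'). Output: "CKW"
Token 4: backref(off=1, len=3) (overlapping!). Copied 'WWW' from pos 2. Output: "CKWWWW"
Token 5: backref(off=3, len=2). Buffer before: "CKWWWW" (len 6)
  byte 1: read out[3]='W', append. Buffer now: "CKWWWWW"
  byte 2: read out[4]='W', append. Buffer now: "CKWWWWWW"

Answer: WW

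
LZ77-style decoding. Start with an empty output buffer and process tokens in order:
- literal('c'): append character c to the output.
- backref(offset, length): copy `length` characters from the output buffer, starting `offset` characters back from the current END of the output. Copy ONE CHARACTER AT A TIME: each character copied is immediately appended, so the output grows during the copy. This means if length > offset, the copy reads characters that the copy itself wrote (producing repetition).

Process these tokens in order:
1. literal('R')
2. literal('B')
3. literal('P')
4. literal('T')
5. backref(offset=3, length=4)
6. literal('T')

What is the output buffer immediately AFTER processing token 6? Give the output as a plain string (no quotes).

Token 1: literal('R'). Output: "R"
Token 2: literal('B'). Output: "RB"
Token 3: literal('P'). Output: "RBP"
Token 4: literal('T'). Output: "RBPT"
Token 5: backref(off=3, len=4) (overlapping!). Copied 'BPTB' from pos 1. Output: "RBPTBPTB"
Token 6: literal('T'). Output: "RBPTBPTBT"

Answer: RBPTBPTBT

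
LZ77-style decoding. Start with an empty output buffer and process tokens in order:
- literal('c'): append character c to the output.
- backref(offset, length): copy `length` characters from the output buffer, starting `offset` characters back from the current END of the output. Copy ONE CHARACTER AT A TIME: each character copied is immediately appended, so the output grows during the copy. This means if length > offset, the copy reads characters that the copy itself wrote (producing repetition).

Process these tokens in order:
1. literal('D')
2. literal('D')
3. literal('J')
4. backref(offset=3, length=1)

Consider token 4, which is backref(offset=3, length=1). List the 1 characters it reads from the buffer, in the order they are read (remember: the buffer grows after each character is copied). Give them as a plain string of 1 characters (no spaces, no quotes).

Answer: D

Derivation:
Token 1: literal('D'). Output: "D"
Token 2: literal('D'). Output: "DD"
Token 3: literal('J'). Output: "DDJ"
Token 4: backref(off=3, len=1). Buffer before: "DDJ" (len 3)
  byte 1: read out[0]='D', append. Buffer now: "DDJD"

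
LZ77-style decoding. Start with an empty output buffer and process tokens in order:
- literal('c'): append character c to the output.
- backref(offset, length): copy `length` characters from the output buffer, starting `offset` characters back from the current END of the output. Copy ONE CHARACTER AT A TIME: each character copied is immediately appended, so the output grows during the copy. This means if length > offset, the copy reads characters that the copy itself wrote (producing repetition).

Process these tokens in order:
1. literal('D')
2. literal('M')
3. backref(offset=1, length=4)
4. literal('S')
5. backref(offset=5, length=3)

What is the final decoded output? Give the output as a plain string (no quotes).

Answer: DMMMMMSMMM

Derivation:
Token 1: literal('D'). Output: "D"
Token 2: literal('M'). Output: "DM"
Token 3: backref(off=1, len=4) (overlapping!). Copied 'MMMM' from pos 1. Output: "DMMMMM"
Token 4: literal('S'). Output: "DMMMMMS"
Token 5: backref(off=5, len=3). Copied 'MMM' from pos 2. Output: "DMMMMMSMMM"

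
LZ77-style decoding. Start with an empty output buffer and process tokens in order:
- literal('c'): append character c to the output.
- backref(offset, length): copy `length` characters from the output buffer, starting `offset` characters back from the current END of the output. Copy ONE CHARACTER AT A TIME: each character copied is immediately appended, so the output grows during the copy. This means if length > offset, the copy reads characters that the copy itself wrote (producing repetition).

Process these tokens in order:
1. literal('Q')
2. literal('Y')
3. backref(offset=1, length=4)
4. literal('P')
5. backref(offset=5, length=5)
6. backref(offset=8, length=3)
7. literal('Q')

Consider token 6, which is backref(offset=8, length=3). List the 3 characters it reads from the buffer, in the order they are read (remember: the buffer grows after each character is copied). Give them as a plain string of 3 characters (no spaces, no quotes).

Answer: YYP

Derivation:
Token 1: literal('Q'). Output: "Q"
Token 2: literal('Y'). Output: "QY"
Token 3: backref(off=1, len=4) (overlapping!). Copied 'YYYY' from pos 1. Output: "QYYYYY"
Token 4: literal('P'). Output: "QYYYYYP"
Token 5: backref(off=5, len=5). Copied 'YYYYP' from pos 2. Output: "QYYYYYPYYYYP"
Token 6: backref(off=8, len=3). Buffer before: "QYYYYYPYYYYP" (len 12)
  byte 1: read out[4]='Y', append. Buffer now: "QYYYYYPYYYYPY"
  byte 2: read out[5]='Y', append. Buffer now: "QYYYYYPYYYYPYY"
  byte 3: read out[6]='P', append. Buffer now: "QYYYYYPYYYYPYYP"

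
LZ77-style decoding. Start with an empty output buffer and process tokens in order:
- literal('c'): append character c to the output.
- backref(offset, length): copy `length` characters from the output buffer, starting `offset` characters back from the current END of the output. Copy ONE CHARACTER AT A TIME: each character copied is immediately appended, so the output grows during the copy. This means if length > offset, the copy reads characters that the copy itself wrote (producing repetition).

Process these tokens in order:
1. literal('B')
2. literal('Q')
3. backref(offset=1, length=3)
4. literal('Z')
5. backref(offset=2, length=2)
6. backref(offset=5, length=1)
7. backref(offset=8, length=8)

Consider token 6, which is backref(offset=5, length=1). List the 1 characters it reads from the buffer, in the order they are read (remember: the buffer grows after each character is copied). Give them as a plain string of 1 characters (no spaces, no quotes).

Answer: Q

Derivation:
Token 1: literal('B'). Output: "B"
Token 2: literal('Q'). Output: "BQ"
Token 3: backref(off=1, len=3) (overlapping!). Copied 'QQQ' from pos 1. Output: "BQQQQ"
Token 4: literal('Z'). Output: "BQQQQZ"
Token 5: backref(off=2, len=2). Copied 'QZ' from pos 4. Output: "BQQQQZQZ"
Token 6: backref(off=5, len=1). Buffer before: "BQQQQZQZ" (len 8)
  byte 1: read out[3]='Q', append. Buffer now: "BQQQQZQZQ"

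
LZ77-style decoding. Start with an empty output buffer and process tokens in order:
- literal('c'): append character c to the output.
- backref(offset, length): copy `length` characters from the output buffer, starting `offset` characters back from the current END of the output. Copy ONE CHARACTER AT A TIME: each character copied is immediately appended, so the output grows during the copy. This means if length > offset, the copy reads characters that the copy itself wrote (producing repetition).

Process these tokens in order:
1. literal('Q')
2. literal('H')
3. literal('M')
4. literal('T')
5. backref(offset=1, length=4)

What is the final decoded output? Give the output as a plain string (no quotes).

Answer: QHMTTTTT

Derivation:
Token 1: literal('Q'). Output: "Q"
Token 2: literal('H'). Output: "QH"
Token 3: literal('M'). Output: "QHM"
Token 4: literal('T'). Output: "QHMT"
Token 5: backref(off=1, len=4) (overlapping!). Copied 'TTTT' from pos 3. Output: "QHMTTTTT"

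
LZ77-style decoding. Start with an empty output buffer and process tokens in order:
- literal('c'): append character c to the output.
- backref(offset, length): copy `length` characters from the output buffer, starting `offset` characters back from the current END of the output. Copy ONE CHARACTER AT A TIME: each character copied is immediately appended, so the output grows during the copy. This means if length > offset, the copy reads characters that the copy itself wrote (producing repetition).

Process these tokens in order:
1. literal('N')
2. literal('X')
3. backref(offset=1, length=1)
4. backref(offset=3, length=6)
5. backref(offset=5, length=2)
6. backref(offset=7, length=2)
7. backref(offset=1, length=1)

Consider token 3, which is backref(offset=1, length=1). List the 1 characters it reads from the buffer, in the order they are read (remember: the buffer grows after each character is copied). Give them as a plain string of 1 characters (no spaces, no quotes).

Token 1: literal('N'). Output: "N"
Token 2: literal('X'). Output: "NX"
Token 3: backref(off=1, len=1). Buffer before: "NX" (len 2)
  byte 1: read out[1]='X', append. Buffer now: "NXX"

Answer: X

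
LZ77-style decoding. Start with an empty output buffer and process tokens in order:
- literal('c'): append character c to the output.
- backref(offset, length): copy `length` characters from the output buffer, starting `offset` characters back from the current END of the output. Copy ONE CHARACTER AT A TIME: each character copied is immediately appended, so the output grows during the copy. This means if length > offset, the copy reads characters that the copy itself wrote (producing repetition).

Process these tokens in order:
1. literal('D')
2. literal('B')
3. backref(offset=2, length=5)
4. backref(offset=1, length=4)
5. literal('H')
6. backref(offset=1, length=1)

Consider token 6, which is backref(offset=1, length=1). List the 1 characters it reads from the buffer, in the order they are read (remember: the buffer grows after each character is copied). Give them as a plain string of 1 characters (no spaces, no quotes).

Answer: H

Derivation:
Token 1: literal('D'). Output: "D"
Token 2: literal('B'). Output: "DB"
Token 3: backref(off=2, len=5) (overlapping!). Copied 'DBDBD' from pos 0. Output: "DBDBDBD"
Token 4: backref(off=1, len=4) (overlapping!). Copied 'DDDD' from pos 6. Output: "DBDBDBDDDDD"
Token 5: literal('H'). Output: "DBDBDBDDDDDH"
Token 6: backref(off=1, len=1). Buffer before: "DBDBDBDDDDDH" (len 12)
  byte 1: read out[11]='H', append. Buffer now: "DBDBDBDDDDDHH"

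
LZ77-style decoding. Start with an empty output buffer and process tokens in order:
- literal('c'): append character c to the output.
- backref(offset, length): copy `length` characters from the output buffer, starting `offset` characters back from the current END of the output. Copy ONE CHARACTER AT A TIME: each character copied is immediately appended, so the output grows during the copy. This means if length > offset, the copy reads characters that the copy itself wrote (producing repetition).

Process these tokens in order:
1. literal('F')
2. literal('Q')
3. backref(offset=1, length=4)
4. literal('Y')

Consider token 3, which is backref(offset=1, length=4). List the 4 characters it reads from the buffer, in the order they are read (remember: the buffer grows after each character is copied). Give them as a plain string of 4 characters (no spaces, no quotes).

Answer: QQQQ

Derivation:
Token 1: literal('F'). Output: "F"
Token 2: literal('Q'). Output: "FQ"
Token 3: backref(off=1, len=4). Buffer before: "FQ" (len 2)
  byte 1: read out[1]='Q', append. Buffer now: "FQQ"
  byte 2: read out[2]='Q', append. Buffer now: "FQQQ"
  byte 3: read out[3]='Q', append. Buffer now: "FQQQQ"
  byte 4: read out[4]='Q', append. Buffer now: "FQQQQQ"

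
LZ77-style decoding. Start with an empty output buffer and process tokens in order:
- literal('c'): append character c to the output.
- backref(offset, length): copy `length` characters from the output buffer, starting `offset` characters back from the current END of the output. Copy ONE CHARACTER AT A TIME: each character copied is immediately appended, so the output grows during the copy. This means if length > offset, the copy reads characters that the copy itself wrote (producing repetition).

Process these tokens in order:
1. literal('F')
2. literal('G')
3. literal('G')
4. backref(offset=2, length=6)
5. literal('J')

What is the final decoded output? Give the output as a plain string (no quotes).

Token 1: literal('F'). Output: "F"
Token 2: literal('G'). Output: "FG"
Token 3: literal('G'). Output: "FGG"
Token 4: backref(off=2, len=6) (overlapping!). Copied 'GGGGGG' from pos 1. Output: "FGGGGGGGG"
Token 5: literal('J'). Output: "FGGGGGGGGJ"

Answer: FGGGGGGGGJ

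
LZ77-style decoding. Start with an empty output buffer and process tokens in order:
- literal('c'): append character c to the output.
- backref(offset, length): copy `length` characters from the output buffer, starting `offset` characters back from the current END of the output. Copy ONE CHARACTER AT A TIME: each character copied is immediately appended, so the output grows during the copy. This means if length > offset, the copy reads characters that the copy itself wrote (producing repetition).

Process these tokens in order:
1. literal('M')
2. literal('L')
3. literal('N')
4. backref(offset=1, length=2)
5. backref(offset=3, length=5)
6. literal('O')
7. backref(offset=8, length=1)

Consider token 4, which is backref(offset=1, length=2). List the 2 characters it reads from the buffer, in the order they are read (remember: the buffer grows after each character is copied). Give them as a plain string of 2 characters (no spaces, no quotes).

Answer: NN

Derivation:
Token 1: literal('M'). Output: "M"
Token 2: literal('L'). Output: "ML"
Token 3: literal('N'). Output: "MLN"
Token 4: backref(off=1, len=2). Buffer before: "MLN" (len 3)
  byte 1: read out[2]='N', append. Buffer now: "MLNN"
  byte 2: read out[3]='N', append. Buffer now: "MLNNN"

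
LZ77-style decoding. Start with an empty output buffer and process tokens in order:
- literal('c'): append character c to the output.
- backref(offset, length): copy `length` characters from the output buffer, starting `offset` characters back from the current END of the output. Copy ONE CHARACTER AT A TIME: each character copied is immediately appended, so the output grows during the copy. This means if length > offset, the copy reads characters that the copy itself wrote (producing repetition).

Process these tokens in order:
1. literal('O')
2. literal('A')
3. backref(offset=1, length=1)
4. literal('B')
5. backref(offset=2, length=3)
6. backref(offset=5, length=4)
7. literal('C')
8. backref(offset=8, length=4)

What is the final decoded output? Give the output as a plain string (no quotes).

Token 1: literal('O'). Output: "O"
Token 2: literal('A'). Output: "OA"
Token 3: backref(off=1, len=1). Copied 'A' from pos 1. Output: "OAA"
Token 4: literal('B'). Output: "OAAB"
Token 5: backref(off=2, len=3) (overlapping!). Copied 'ABA' from pos 2. Output: "OAABABA"
Token 6: backref(off=5, len=4). Copied 'ABAB' from pos 2. Output: "OAABABAABAB"
Token 7: literal('C'). Output: "OAABABAABABC"
Token 8: backref(off=8, len=4). Copied 'ABAA' from pos 4. Output: "OAABABAABABCABAA"

Answer: OAABABAABABCABAA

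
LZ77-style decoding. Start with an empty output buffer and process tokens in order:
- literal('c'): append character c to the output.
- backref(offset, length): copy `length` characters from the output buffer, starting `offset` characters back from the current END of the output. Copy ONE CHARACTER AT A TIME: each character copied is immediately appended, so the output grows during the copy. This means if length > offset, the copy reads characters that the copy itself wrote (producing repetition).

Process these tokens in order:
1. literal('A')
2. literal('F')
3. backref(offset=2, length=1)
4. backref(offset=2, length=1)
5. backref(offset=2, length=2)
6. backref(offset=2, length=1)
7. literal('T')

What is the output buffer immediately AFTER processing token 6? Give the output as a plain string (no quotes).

Answer: AFAFAFA

Derivation:
Token 1: literal('A'). Output: "A"
Token 2: literal('F'). Output: "AF"
Token 3: backref(off=2, len=1). Copied 'A' from pos 0. Output: "AFA"
Token 4: backref(off=2, len=1). Copied 'F' from pos 1. Output: "AFAF"
Token 5: backref(off=2, len=2). Copied 'AF' from pos 2. Output: "AFAFAF"
Token 6: backref(off=2, len=1). Copied 'A' from pos 4. Output: "AFAFAFA"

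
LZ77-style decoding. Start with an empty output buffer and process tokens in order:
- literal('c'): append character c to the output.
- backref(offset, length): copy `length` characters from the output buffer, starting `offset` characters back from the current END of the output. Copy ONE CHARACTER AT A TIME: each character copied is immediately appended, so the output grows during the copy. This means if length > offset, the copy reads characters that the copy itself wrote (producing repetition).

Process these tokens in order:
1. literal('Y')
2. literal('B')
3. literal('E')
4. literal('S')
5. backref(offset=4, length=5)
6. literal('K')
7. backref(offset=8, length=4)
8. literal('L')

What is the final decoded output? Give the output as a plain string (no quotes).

Token 1: literal('Y'). Output: "Y"
Token 2: literal('B'). Output: "YB"
Token 3: literal('E'). Output: "YBE"
Token 4: literal('S'). Output: "YBES"
Token 5: backref(off=4, len=5) (overlapping!). Copied 'YBESY' from pos 0. Output: "YBESYBESY"
Token 6: literal('K'). Output: "YBESYBESYK"
Token 7: backref(off=8, len=4). Copied 'ESYB' from pos 2. Output: "YBESYBESYKESYB"
Token 8: literal('L'). Output: "YBESYBESYKESYBL"

Answer: YBESYBESYKESYBL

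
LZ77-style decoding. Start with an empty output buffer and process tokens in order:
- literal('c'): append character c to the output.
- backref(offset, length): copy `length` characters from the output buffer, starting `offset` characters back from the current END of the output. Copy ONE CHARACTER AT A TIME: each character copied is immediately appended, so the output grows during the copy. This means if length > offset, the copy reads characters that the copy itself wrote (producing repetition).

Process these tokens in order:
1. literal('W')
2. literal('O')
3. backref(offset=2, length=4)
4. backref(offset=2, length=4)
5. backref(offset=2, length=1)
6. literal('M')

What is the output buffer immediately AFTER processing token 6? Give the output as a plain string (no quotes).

Answer: WOWOWOWOWOWM

Derivation:
Token 1: literal('W'). Output: "W"
Token 2: literal('O'). Output: "WO"
Token 3: backref(off=2, len=4) (overlapping!). Copied 'WOWO' from pos 0. Output: "WOWOWO"
Token 4: backref(off=2, len=4) (overlapping!). Copied 'WOWO' from pos 4. Output: "WOWOWOWOWO"
Token 5: backref(off=2, len=1). Copied 'W' from pos 8. Output: "WOWOWOWOWOW"
Token 6: literal('M'). Output: "WOWOWOWOWOWM"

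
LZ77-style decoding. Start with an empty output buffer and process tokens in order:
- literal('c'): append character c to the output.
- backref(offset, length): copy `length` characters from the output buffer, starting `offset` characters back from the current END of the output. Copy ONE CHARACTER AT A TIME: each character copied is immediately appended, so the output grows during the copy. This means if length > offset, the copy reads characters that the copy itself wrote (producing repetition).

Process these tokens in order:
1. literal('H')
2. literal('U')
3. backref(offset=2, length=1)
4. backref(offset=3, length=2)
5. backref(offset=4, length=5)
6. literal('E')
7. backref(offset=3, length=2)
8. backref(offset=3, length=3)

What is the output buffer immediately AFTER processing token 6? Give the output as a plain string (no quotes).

Answer: HUHHUUHHUUE

Derivation:
Token 1: literal('H'). Output: "H"
Token 2: literal('U'). Output: "HU"
Token 3: backref(off=2, len=1). Copied 'H' from pos 0. Output: "HUH"
Token 4: backref(off=3, len=2). Copied 'HU' from pos 0. Output: "HUHHU"
Token 5: backref(off=4, len=5) (overlapping!). Copied 'UHHUU' from pos 1. Output: "HUHHUUHHUU"
Token 6: literal('E'). Output: "HUHHUUHHUUE"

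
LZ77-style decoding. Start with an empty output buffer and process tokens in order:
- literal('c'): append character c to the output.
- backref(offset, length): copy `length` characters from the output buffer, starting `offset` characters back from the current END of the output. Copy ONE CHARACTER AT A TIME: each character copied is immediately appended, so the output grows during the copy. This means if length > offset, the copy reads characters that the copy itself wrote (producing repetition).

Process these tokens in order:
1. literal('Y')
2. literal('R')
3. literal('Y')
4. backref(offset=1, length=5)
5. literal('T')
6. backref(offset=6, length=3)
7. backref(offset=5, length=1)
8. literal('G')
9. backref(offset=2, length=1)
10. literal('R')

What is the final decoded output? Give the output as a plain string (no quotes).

Token 1: literal('Y'). Output: "Y"
Token 2: literal('R'). Output: "YR"
Token 3: literal('Y'). Output: "YRY"
Token 4: backref(off=1, len=5) (overlapping!). Copied 'YYYYY' from pos 2. Output: "YRYYYYYY"
Token 5: literal('T'). Output: "YRYYYYYYT"
Token 6: backref(off=6, len=3). Copied 'YYY' from pos 3. Output: "YRYYYYYYTYYY"
Token 7: backref(off=5, len=1). Copied 'Y' from pos 7. Output: "YRYYYYYYTYYYY"
Token 8: literal('G'). Output: "YRYYYYYYTYYYYG"
Token 9: backref(off=2, len=1). Copied 'Y' from pos 12. Output: "YRYYYYYYTYYYYGY"
Token 10: literal('R'). Output: "YRYYYYYYTYYYYGYR"

Answer: YRYYYYYYTYYYYGYR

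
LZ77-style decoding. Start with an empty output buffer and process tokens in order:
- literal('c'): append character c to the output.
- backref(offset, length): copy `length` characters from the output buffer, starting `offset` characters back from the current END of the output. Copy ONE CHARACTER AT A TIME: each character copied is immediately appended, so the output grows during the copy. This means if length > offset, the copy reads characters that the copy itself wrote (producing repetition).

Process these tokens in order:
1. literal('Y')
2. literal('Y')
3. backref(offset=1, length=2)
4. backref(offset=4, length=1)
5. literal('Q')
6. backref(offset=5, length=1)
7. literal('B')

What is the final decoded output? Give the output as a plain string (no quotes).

Token 1: literal('Y'). Output: "Y"
Token 2: literal('Y'). Output: "YY"
Token 3: backref(off=1, len=2) (overlapping!). Copied 'YY' from pos 1. Output: "YYYY"
Token 4: backref(off=4, len=1). Copied 'Y' from pos 0. Output: "YYYYY"
Token 5: literal('Q'). Output: "YYYYYQ"
Token 6: backref(off=5, len=1). Copied 'Y' from pos 1. Output: "YYYYYQY"
Token 7: literal('B'). Output: "YYYYYQYB"

Answer: YYYYYQYB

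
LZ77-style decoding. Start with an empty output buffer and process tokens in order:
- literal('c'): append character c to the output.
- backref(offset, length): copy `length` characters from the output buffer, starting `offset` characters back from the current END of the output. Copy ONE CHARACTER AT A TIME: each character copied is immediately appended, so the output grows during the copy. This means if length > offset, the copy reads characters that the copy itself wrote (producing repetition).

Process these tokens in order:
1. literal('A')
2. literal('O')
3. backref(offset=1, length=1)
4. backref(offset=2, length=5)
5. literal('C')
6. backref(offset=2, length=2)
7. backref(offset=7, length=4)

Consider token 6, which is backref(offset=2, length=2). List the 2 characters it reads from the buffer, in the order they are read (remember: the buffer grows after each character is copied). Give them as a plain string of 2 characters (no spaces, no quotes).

Answer: OC

Derivation:
Token 1: literal('A'). Output: "A"
Token 2: literal('O'). Output: "AO"
Token 3: backref(off=1, len=1). Copied 'O' from pos 1. Output: "AOO"
Token 4: backref(off=2, len=5) (overlapping!). Copied 'OOOOO' from pos 1. Output: "AOOOOOOO"
Token 5: literal('C'). Output: "AOOOOOOOC"
Token 6: backref(off=2, len=2). Buffer before: "AOOOOOOOC" (len 9)
  byte 1: read out[7]='O', append. Buffer now: "AOOOOOOOCO"
  byte 2: read out[8]='C', append. Buffer now: "AOOOOOOOCOC"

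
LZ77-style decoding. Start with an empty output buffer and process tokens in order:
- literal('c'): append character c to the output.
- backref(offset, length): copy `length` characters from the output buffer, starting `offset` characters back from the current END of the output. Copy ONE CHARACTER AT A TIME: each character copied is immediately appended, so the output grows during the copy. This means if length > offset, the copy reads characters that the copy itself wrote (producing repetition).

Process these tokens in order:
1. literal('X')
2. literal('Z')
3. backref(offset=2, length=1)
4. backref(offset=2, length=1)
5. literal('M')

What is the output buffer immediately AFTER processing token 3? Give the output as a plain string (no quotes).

Token 1: literal('X'). Output: "X"
Token 2: literal('Z'). Output: "XZ"
Token 3: backref(off=2, len=1). Copied 'X' from pos 0. Output: "XZX"

Answer: XZX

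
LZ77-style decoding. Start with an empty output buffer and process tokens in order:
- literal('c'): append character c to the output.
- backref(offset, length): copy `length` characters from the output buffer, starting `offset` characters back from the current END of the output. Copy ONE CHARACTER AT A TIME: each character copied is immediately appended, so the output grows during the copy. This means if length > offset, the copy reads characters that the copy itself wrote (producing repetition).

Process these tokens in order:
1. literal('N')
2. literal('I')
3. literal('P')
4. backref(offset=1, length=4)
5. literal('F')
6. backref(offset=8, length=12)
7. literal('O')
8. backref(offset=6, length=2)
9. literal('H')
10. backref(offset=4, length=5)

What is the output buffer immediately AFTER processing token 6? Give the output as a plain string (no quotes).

Token 1: literal('N'). Output: "N"
Token 2: literal('I'). Output: "NI"
Token 3: literal('P'). Output: "NIP"
Token 4: backref(off=1, len=4) (overlapping!). Copied 'PPPP' from pos 2. Output: "NIPPPPP"
Token 5: literal('F'). Output: "NIPPPPPF"
Token 6: backref(off=8, len=12) (overlapping!). Copied 'NIPPPPPFNIPP' from pos 0. Output: "NIPPPPPFNIPPPPPFNIPP"

Answer: NIPPPPPFNIPPPPPFNIPP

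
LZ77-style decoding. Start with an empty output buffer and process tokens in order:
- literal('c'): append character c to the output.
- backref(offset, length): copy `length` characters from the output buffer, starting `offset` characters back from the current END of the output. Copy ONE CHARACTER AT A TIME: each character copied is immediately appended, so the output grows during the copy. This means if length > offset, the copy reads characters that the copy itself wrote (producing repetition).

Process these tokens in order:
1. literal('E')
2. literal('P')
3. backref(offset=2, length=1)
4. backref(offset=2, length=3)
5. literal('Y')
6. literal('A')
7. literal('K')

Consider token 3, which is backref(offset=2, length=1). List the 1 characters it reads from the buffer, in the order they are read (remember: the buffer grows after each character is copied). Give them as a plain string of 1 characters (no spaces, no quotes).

Answer: E

Derivation:
Token 1: literal('E'). Output: "E"
Token 2: literal('P'). Output: "EP"
Token 3: backref(off=2, len=1). Buffer before: "EP" (len 2)
  byte 1: read out[0]='E', append. Buffer now: "EPE"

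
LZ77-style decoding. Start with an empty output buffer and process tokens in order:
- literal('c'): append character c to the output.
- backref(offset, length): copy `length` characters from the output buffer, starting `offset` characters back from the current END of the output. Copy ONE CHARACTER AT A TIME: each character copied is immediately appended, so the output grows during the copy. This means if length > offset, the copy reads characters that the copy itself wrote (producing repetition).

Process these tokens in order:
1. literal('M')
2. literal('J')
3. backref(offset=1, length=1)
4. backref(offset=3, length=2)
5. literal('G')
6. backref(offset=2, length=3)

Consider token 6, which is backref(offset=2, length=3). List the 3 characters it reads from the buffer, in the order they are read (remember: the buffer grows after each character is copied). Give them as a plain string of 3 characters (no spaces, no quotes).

Token 1: literal('M'). Output: "M"
Token 2: literal('J'). Output: "MJ"
Token 3: backref(off=1, len=1). Copied 'J' from pos 1. Output: "MJJ"
Token 4: backref(off=3, len=2). Copied 'MJ' from pos 0. Output: "MJJMJ"
Token 5: literal('G'). Output: "MJJMJG"
Token 6: backref(off=2, len=3). Buffer before: "MJJMJG" (len 6)
  byte 1: read out[4]='J', append. Buffer now: "MJJMJGJ"
  byte 2: read out[5]='G', append. Buffer now: "MJJMJGJG"
  byte 3: read out[6]='J', append. Buffer now: "MJJMJGJGJ"

Answer: JGJ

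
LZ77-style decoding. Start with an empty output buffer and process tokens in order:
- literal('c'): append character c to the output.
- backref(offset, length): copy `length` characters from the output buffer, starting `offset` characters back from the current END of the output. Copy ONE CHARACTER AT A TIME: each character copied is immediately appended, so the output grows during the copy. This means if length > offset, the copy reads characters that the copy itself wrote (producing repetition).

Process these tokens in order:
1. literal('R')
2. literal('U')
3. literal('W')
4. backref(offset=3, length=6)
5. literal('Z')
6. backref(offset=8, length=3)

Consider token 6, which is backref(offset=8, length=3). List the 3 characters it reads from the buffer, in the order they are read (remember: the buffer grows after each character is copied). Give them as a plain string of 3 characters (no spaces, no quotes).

Answer: WRU

Derivation:
Token 1: literal('R'). Output: "R"
Token 2: literal('U'). Output: "RU"
Token 3: literal('W'). Output: "RUW"
Token 4: backref(off=3, len=6) (overlapping!). Copied 'RUWRUW' from pos 0. Output: "RUWRUWRUW"
Token 5: literal('Z'). Output: "RUWRUWRUWZ"
Token 6: backref(off=8, len=3). Buffer before: "RUWRUWRUWZ" (len 10)
  byte 1: read out[2]='W', append. Buffer now: "RUWRUWRUWZW"
  byte 2: read out[3]='R', append. Buffer now: "RUWRUWRUWZWR"
  byte 3: read out[4]='U', append. Buffer now: "RUWRUWRUWZWRU"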